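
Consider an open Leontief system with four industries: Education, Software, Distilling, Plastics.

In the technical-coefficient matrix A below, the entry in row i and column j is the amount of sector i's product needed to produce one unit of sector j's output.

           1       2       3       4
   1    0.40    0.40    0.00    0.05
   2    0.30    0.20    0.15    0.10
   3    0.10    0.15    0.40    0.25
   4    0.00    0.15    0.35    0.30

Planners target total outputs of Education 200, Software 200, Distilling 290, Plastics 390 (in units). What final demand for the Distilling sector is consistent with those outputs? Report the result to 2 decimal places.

I − A =
  [   0.60    -0.40     0.00    -0.05]
  [  -0.30     0.80    -0.15    -0.10]
  [  -0.10    -0.15     0.60    -0.25]
  [   0.00    -0.15    -0.35     0.70]
d = (I − A) x:
  d_1 = (+0.60)·200 + (-0.40)·200 + (+0.00)·290 + (-0.05)·390 = 20.50
  d_2 = (-0.30)·200 + (+0.80)·200 + (-0.15)·290 + (-0.10)·390 = 17.50
  d_3 = (-0.10)·200 + (-0.15)·200 + (+0.60)·290 + (-0.25)·390 = 26.50
  d_4 = (+0.00)·200 + (-0.15)·200 + (-0.35)·290 + (+0.70)·390 = 141.50

d_3 = 26.50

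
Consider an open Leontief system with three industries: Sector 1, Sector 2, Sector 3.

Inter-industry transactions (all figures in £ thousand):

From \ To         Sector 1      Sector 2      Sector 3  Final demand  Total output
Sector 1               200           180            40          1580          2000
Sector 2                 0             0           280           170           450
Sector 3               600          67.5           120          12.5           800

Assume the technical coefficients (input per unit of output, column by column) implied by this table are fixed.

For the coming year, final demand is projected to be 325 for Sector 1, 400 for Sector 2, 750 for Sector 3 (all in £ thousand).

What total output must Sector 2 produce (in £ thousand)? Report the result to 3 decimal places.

x_2 = 863.224

Technical coefficients a_ij = z_ij / X_j:
  a_11 = 200/2000 = 0.10, a_21 = 0/2000 = 0.00, a_31 = 600/2000 = 0.30
  a_12 = 180/450 = 0.40, a_22 = 0/450 = 0.00, a_32 = 67.5/450 = 0.15
  a_13 = 40/800 = 0.05, a_23 = 280/800 = 0.35, a_33 = 120/800 = 0.15
I − A =
  [   0.90    -0.40    -0.05]
  [   0.00     1.00    -0.35]
  [  -0.30    -0.15     0.85]
Cofactors of I−A, C_ij = (−1)^(i+j)·(minor ij) (rows/columns in the sector order above):
  C_11 = (1.00)(0.85) − (-0.35)(-0.15) = 0.7975
  C_12 = −[(0.00)(0.85) − (-0.35)(-0.30)] = 0.1050
  C_13 = (0.00)(-0.15) − (1.00)(-0.30) = 0.3000
  C_21 = −[(-0.40)(0.85) − (-0.05)(-0.15)] = 0.3475
  C_22 = (0.90)(0.85) − (-0.05)(-0.30) = 0.7500
  C_23 = −[(0.90)(-0.15) − (-0.40)(-0.30)] = 0.2550
  C_31 = (-0.40)(-0.35) − (-0.05)(1.00) = 0.1900
  C_32 = −[(0.90)(-0.35) − (-0.05)(0.00)] = 0.3150
  C_33 = (0.90)(1.00) − (-0.40)(0.00) = 0.9000
det(I−A) = Σ_j (I−A)_1j·C_1j = (0.90)(0.7975) + (-0.40)(0.1050) + (-0.05)(0.3000) = 0.66075
adj(I−A) = Cᵀ =
  [ 0.7975   0.3475   0.1900]
  [ 0.1050   0.7500   0.3150]
  [ 0.3000   0.2550   0.9000]
(I − A)⁻¹ = adj(I−A) / det(I−A) ≈
  [   1.2070     0.5259     0.2876]
  [   0.1589     1.1351     0.4767]
  [   0.4540     0.3859     1.3621]
x = (I − A)⁻¹ d = adj(I−A)·d / det(I−A), with det(I−A) = 0.66075:
  x_1 = (0.7975·325 + 0.3475·400 + 0.1900·750) / 0.66075 = 540.6875 / 0.66075 ≈ 818.294
  x_2 = (0.1050·325 + 0.7500·400 + 0.3150·750) / 0.66075 = 570.375 / 0.66075 ≈ 863.224
  x_3 = (0.3000·325 + 0.2550·400 + 0.9000·750) / 0.66075 = 874.50 / 0.66075 ≈ 1323.496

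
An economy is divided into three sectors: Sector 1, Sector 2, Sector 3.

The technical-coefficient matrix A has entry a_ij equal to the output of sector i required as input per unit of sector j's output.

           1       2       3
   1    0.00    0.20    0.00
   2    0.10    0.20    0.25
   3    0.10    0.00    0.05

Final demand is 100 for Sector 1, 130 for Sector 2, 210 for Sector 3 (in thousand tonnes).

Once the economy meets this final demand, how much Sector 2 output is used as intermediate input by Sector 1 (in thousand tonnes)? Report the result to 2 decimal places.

I − A =
  [   1.00    -0.20     0.00]
  [  -0.10     0.80    -0.25]
  [  -0.10     0.00     0.95]
Cofactors of I−A, C_ij = (−1)^(i+j)·(minor ij) (rows/columns in the sector order above):
  C_11 = (0.80)(0.95) − (-0.25)(0.00) = 0.7600
  C_12 = −[(-0.10)(0.95) − (-0.25)(-0.10)] = 0.1200
  C_13 = (-0.10)(0.00) − (0.80)(-0.10) = 0.0800
  C_21 = −[(-0.20)(0.95) − (0.00)(0.00)] = 0.1900
  C_22 = (1.00)(0.95) − (0.00)(-0.10) = 0.9500
  C_23 = −[(1.00)(0.00) − (-0.20)(-0.10)] = 0.0200
  C_31 = (-0.20)(-0.25) − (0.00)(0.80) = 0.0500
  C_32 = −[(1.00)(-0.25) − (0.00)(-0.10)] = 0.2500
  C_33 = (1.00)(0.80) − (-0.20)(-0.10) = 0.7800
det(I−A) = Σ_j (I−A)_1j·C_1j = (1.00)(0.7600) + (-0.20)(0.1200) + (0.00)(0.0800) = 0.7360
adj(I−A) = Cᵀ =
  [ 0.7600   0.1900   0.0500]
  [ 0.1200   0.9500   0.2500]
  [ 0.0800   0.0200   0.7800]
(I − A)⁻¹ = adj(I−A) / det(I−A) ≈
  [   1.0326     0.2582     0.0679]
  [   0.1630     1.2908     0.3397]
  [   0.1087     0.0272     1.0598]
First solve x = (I − A)⁻¹ d = adj(I−A)·d / det(I−A); in particular x_1 = (0.7600·100 + 0.1900·130 + 0.0500·210) / 0.7360 = 111.20 / 0.7360 ≈ 151.0870.
Intermediate flow from 2 to 1: z_21 = a_21 · x_1 = 0.10 × 111.20 / 0.7360 = 11.12 / 0.7360 ≈ 15.11.

z_21 = 15.11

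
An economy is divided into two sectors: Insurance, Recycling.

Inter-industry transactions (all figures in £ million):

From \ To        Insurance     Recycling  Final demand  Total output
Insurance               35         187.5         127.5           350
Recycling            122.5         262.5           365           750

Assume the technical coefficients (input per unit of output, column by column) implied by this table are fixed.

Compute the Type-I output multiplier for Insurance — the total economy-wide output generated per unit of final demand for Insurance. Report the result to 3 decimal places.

Technical coefficients a_ij = z_ij / X_j:
  a_II = 35/350 = 0.10, a_RI = 122.5/350 = 0.35
  a_IR = 187.5/750 = 0.25, a_RR = 262.5/750 = 0.35
I − A =
  [   0.90    -0.25]
  [  -0.35     0.65]
det(I−A) = (0.90)(0.65) − (-0.25)(-0.35) = 0.4975
adj(I−A) = [[0.65, 0.25], [0.35, 0.90]]
(I − A)⁻¹ = adj(I−A) / det(I−A) ≈
  [   1.3065     0.5025]
  [   0.7035     1.8090]
The output multiplier for sector j is the column-j sum of the Leontief inverse (I − A)⁻¹ = adj(I−A) / det(I−A).
Column I of adj(I−A): (0.65, 0.35); det(I−A) = 0.4975.
m_I = (0.65 + 0.35) / 0.4975 = 1.00 / 0.4975 ≈ 2.010.

m_I = 2.010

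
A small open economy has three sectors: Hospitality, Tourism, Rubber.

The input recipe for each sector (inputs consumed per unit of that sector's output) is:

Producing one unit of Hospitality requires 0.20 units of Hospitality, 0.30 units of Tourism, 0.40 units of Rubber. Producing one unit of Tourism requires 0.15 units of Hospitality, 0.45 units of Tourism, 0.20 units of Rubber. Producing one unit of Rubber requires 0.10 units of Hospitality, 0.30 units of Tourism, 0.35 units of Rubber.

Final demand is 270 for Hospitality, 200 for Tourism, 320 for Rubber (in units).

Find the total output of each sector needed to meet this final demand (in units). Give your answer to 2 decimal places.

x_H = 834.56, x_T = 1643.32, x_R = 1511.52

I − A =
  [   0.80    -0.15    -0.10]
  [  -0.30     0.55    -0.30]
  [  -0.40    -0.20     0.65]
Cofactors of I−A, C_ij = (−1)^(i+j)·(minor ij) (rows/columns in the sector order above):
  C_11 = (0.55)(0.65) − (-0.30)(-0.20) = 0.2975
  C_12 = −[(-0.30)(0.65) − (-0.30)(-0.40)] = 0.3150
  C_13 = (-0.30)(-0.20) − (0.55)(-0.40) = 0.2800
  C_21 = −[(-0.15)(0.65) − (-0.10)(-0.20)] = 0.1175
  C_22 = (0.80)(0.65) − (-0.10)(-0.40) = 0.4800
  C_23 = −[(0.80)(-0.20) − (-0.15)(-0.40)] = 0.2200
  C_31 = (-0.15)(-0.30) − (-0.10)(0.55) = 0.1000
  C_32 = −[(0.80)(-0.30) − (-0.10)(-0.30)] = 0.2700
  C_33 = (0.80)(0.55) − (-0.15)(-0.30) = 0.3950
det(I−A) = Σ_j (I−A)_1j·C_1j = (0.80)(0.2975) + (-0.15)(0.3150) + (-0.10)(0.2800) = 0.16275
adj(I−A) = Cᵀ =
  [ 0.2975   0.1175   0.1000]
  [ 0.3150   0.4800   0.2700]
  [ 0.2800   0.2200   0.3950]
(I − A)⁻¹ = adj(I−A) / det(I−A) ≈
  [   1.8280     0.7220     0.6144]
  [   1.9355     2.9493     1.6590]
  [   1.7204     1.3518     2.4270]
x = (I − A)⁻¹ d = adj(I−A)·d / det(I−A), with det(I−A) = 0.16275:
  x_H = (0.2975·270 + 0.1175·200 + 0.1000·320) / 0.16275 = 135.825 / 0.16275 ≈ 834.56
  x_T = (0.3150·270 + 0.4800·200 + 0.2700·320) / 0.16275 = 267.45 / 0.16275 ≈ 1643.32
  x_R = (0.2800·270 + 0.2200·200 + 0.3950·320) / 0.16275 = 246.00 / 0.16275 ≈ 1511.52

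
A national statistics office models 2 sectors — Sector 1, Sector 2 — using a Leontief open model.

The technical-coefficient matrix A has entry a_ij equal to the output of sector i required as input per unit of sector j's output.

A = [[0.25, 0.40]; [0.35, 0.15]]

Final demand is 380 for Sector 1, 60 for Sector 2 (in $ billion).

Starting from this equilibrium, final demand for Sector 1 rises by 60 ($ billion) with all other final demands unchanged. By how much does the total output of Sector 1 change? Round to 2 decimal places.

Δx_1 = 102.51

I − A =
  [   0.75    -0.40]
  [  -0.35     0.85]
det(I−A) = (0.75)(0.85) − (-0.40)(-0.35) = 0.4975
adj(I−A) = [[0.85, 0.40], [0.35, 0.75]]
(I − A)⁻¹ = adj(I−A) / det(I−A) ≈
  [   1.7085     0.8040]
  [   0.7035     1.5075]
Δx = (I − A)⁻¹ Δd with Δd having +60 in the Sector 1 component and 0 elsewhere.
So Δx_1 = L_11 · (+60), where L_11 = adj(I−A)_11 / det(I−A) = 0.85 / 0.4975.
Δx_1 = 0.85 × (+60) / 0.4975 = 51.00 / 0.4975 ≈ 102.51.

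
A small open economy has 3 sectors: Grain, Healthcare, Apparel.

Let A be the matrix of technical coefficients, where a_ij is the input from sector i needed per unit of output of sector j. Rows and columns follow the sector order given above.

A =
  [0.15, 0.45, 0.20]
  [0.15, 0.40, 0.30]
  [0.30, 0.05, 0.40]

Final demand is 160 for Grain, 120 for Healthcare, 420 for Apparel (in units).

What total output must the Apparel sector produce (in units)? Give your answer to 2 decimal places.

I − A =
  [   0.85    -0.45    -0.20]
  [  -0.15     0.60    -0.30]
  [  -0.30    -0.05     0.60]
Cofactors of I−A, C_ij = (−1)^(i+j)·(minor ij) (rows/columns in the sector order above):
  C_11 = (0.60)(0.60) − (-0.30)(-0.05) = 0.3450
  C_12 = −[(-0.15)(0.60) − (-0.30)(-0.30)] = 0.1800
  C_13 = (-0.15)(-0.05) − (0.60)(-0.30) = 0.1875
  C_21 = −[(-0.45)(0.60) − (-0.20)(-0.05)] = 0.2800
  C_22 = (0.85)(0.60) − (-0.20)(-0.30) = 0.4500
  C_23 = −[(0.85)(-0.05) − (-0.45)(-0.30)] = 0.1775
  C_31 = (-0.45)(-0.30) − (-0.20)(0.60) = 0.2550
  C_32 = −[(0.85)(-0.30) − (-0.20)(-0.15)] = 0.2850
  C_33 = (0.85)(0.60) − (-0.45)(-0.15) = 0.4425
det(I−A) = Σ_j (I−A)_1j·C_1j = (0.85)(0.3450) + (-0.45)(0.1800) + (-0.20)(0.1875) = 0.17475
adj(I−A) = Cᵀ =
  [ 0.3450   0.2800   0.2550]
  [ 0.1800   0.4500   0.2850]
  [ 0.1875   0.1775   0.4425]
(I − A)⁻¹ = adj(I−A) / det(I−A) ≈
  [   1.9742     1.6023     1.4592]
  [   1.0300     2.5751     1.6309]
  [   1.0730     1.0157     2.5322]
x = (I − A)⁻¹ d = adj(I−A)·d / det(I−A), with det(I−A) = 0.17475:
  x_1 = (0.3450·160 + 0.2800·120 + 0.2550·420) / 0.17475 = 195.90 / 0.17475 ≈ 1121.03
  x_2 = (0.1800·160 + 0.4500·120 + 0.2850·420) / 0.17475 = 202.50 / 0.17475 ≈ 1158.80
  x_3 = (0.1875·160 + 0.1775·120 + 0.4425·420) / 0.17475 = 237.15 / 0.17475 ≈ 1357.08

x_3 = 1357.08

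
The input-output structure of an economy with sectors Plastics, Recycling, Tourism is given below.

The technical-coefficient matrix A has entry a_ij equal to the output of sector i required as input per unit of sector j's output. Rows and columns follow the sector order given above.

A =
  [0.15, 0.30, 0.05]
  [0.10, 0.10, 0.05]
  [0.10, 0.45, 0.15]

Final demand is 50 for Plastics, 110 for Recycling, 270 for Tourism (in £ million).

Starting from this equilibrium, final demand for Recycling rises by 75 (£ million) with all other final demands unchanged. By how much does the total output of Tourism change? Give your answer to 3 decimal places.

I − A =
  [   0.85    -0.30    -0.05]
  [  -0.10     0.90    -0.05]
  [  -0.10    -0.45     0.85]
Cofactors of I−A, C_ij = (−1)^(i+j)·(minor ij) (rows/columns in the sector order above):
  C_11 = (0.90)(0.85) − (-0.05)(-0.45) = 0.7425
  C_12 = −[(-0.10)(0.85) − (-0.05)(-0.10)] = 0.0900
  C_13 = (-0.10)(-0.45) − (0.90)(-0.10) = 0.1350
  C_21 = −[(-0.30)(0.85) − (-0.05)(-0.45)] = 0.2775
  C_22 = (0.85)(0.85) − (-0.05)(-0.10) = 0.7175
  C_23 = −[(0.85)(-0.45) − (-0.30)(-0.10)] = 0.4125
  C_31 = (-0.30)(-0.05) − (-0.05)(0.90) = 0.0600
  C_32 = −[(0.85)(-0.05) − (-0.05)(-0.10)] = 0.0475
  C_33 = (0.85)(0.90) − (-0.30)(-0.10) = 0.7350
det(I−A) = Σ_j (I−A)_1j·C_1j = (0.85)(0.7425) + (-0.30)(0.0900) + (-0.05)(0.1350) = 0.597375
adj(I−A) = Cᵀ =
  [ 0.7425   0.2775   0.0600]
  [ 0.0900   0.7175   0.0475]
  [ 0.1350   0.4125   0.7350]
(I − A)⁻¹ = adj(I−A) / det(I−A) ≈
  [   1.2429     0.4645     0.1004]
  [   0.1507     1.2011     0.0795]
  [   0.2260     0.6905     1.2304]
Δx = (I − A)⁻¹ Δd with Δd having +75 in the Recycling component and 0 elsewhere.
So Δx_3 = L_32 · (+75), where L_32 = adj(I−A)_32 / det(I−A) = 0.4125 / 0.597375.
Δx_3 = 0.4125 × (+75) / 0.597375 = 30.9375 / 0.597375 ≈ 51.789.

Δx_3 = 51.789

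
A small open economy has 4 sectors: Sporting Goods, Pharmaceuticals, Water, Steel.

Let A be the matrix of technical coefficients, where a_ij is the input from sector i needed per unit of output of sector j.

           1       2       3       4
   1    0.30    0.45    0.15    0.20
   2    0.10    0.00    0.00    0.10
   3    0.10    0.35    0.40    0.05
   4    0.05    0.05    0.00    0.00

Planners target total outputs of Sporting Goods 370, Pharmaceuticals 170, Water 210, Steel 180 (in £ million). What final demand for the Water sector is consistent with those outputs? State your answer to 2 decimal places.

I − A =
  [   0.70    -0.45    -0.15    -0.20]
  [  -0.10     1.00     0.00    -0.10]
  [  -0.10    -0.35     0.60    -0.05]
  [  -0.05    -0.05     0.00     1.00]
d = (I − A) x:
  d_1 = (+0.70)·370 + (-0.45)·170 + (-0.15)·210 + (-0.20)·180 = 115.00
  d_2 = (-0.10)·370 + (+1.00)·170 + (+0.00)·210 + (-0.10)·180 = 115.00
  d_3 = (-0.10)·370 + (-0.35)·170 + (+0.60)·210 + (-0.05)·180 = 20.50
  d_4 = (-0.05)·370 + (-0.05)·170 + (+0.00)·210 + (+1.00)·180 = 153.00

d_3 = 20.50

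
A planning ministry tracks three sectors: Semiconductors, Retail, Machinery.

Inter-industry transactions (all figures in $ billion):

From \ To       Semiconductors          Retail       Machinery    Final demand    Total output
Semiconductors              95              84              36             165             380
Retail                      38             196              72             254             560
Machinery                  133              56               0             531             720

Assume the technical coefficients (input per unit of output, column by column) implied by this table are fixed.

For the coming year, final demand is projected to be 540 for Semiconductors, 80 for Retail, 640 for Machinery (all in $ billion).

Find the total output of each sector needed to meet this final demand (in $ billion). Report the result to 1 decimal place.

Technical coefficients a_ij = z_ij / X_j:
  a_SS = 95/380 = 0.25, a_RS = 38/380 = 0.10, a_MS = 133/380 = 0.35
  a_SR = 84/560 = 0.15, a_RR = 196/560 = 0.35, a_MR = 56/560 = 0.10
  a_SM = 36/720 = 0.05, a_RM = 72/720 = 0.10, a_MM = 0/720 = 0.00
I − A =
  [   0.75    -0.15    -0.05]
  [  -0.10     0.65    -0.10]
  [  -0.35    -0.10     1.00]
Cofactors of I−A, C_ij = (−1)^(i+j)·(minor ij) (rows/columns in the sector order above):
  C_11 = (0.65)(1.00) − (-0.10)(-0.10) = 0.6400
  C_12 = −[(-0.10)(1.00) − (-0.10)(-0.35)] = 0.1350
  C_13 = (-0.10)(-0.10) − (0.65)(-0.35) = 0.2375
  C_21 = −[(-0.15)(1.00) − (-0.05)(-0.10)] = 0.1550
  C_22 = (0.75)(1.00) − (-0.05)(-0.35) = 0.7325
  C_23 = −[(0.75)(-0.10) − (-0.15)(-0.35)] = 0.1275
  C_31 = (-0.15)(-0.10) − (-0.05)(0.65) = 0.0475
  C_32 = −[(0.75)(-0.10) − (-0.05)(-0.10)] = 0.0800
  C_33 = (0.75)(0.65) − (-0.15)(-0.10) = 0.4725
det(I−A) = Σ_j (I−A)_1j·C_1j = (0.75)(0.6400) + (-0.15)(0.1350) + (-0.05)(0.2375) = 0.447875
adj(I−A) = Cᵀ =
  [ 0.6400   0.1550   0.0475]
  [ 0.1350   0.7325   0.0800]
  [ 0.2375   0.1275   0.4725]
(I − A)⁻¹ = adj(I−A) / det(I−A) ≈
  [   1.4290     0.3461     0.1061]
  [   0.3014     1.6355     0.1786]
  [   0.5303     0.2847     1.0550]
x = (I − A)⁻¹ d = adj(I−A)·d / det(I−A), with det(I−A) = 0.447875:
  x_S = (0.6400·540 + 0.1550·80 + 0.0475·640) / 0.447875 = 388.40 / 0.447875 ≈ 867.2
  x_R = (0.1350·540 + 0.7325·80 + 0.0800·640) / 0.447875 = 182.70 / 0.447875 ≈ 407.9
  x_M = (0.2375·540 + 0.1275·80 + 0.4725·640) / 0.447875 = 440.85 / 0.447875 ≈ 984.3

x_S = 867.2, x_R = 407.9, x_M = 984.3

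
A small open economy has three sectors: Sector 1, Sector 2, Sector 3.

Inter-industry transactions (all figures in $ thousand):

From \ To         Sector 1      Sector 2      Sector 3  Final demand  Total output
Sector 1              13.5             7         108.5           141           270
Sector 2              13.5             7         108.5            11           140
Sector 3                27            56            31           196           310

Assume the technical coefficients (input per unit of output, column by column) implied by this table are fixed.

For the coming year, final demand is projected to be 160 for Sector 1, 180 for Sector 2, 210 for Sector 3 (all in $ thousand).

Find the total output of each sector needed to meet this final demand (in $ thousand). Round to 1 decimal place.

Technical coefficients a_ij = z_ij / X_j:
  a_11 = 13.5/270 = 0.05, a_21 = 13.5/270 = 0.05, a_31 = 27/270 = 0.10
  a_12 = 7/140 = 0.05, a_22 = 7/140 = 0.05, a_32 = 56/140 = 0.40
  a_13 = 108.5/310 = 0.35, a_23 = 108.5/310 = 0.35, a_33 = 31/310 = 0.10
I − A =
  [   0.95    -0.05    -0.35]
  [  -0.05     0.95    -0.35]
  [  -0.10    -0.40     0.90]
Cofactors of I−A, C_ij = (−1)^(i+j)·(minor ij) (rows/columns in the sector order above):
  C_11 = (0.95)(0.90) − (-0.35)(-0.40) = 0.7150
  C_12 = −[(-0.05)(0.90) − (-0.35)(-0.10)] = 0.0800
  C_13 = (-0.05)(-0.40) − (0.95)(-0.10) = 0.1150
  C_21 = −[(-0.05)(0.90) − (-0.35)(-0.40)] = 0.1850
  C_22 = (0.95)(0.90) − (-0.35)(-0.10) = 0.8200
  C_23 = −[(0.95)(-0.40) − (-0.05)(-0.10)] = 0.3850
  C_31 = (-0.05)(-0.35) − (-0.35)(0.95) = 0.3500
  C_32 = −[(0.95)(-0.35) − (-0.35)(-0.05)] = 0.3500
  C_33 = (0.95)(0.95) − (-0.05)(-0.05) = 0.9000
det(I−A) = Σ_j (I−A)_1j·C_1j = (0.95)(0.7150) + (-0.05)(0.0800) + (-0.35)(0.1150) = 0.6350
adj(I−A) = Cᵀ =
  [ 0.7150   0.1850   0.3500]
  [ 0.0800   0.8200   0.3500]
  [ 0.1150   0.3850   0.9000]
(I − A)⁻¹ = adj(I−A) / det(I−A) ≈
  [   1.1260     0.2913     0.5512]
  [   0.1260     1.2913     0.5512]
  [   0.1811     0.6063     1.4173]
x = (I − A)⁻¹ d = adj(I−A)·d / det(I−A), with det(I−A) = 0.6350:
  x_1 = (0.7150·160 + 0.1850·180 + 0.3500·210) / 0.6350 = 221.20 / 0.6350 ≈ 348.3
  x_2 = (0.0800·160 + 0.8200·180 + 0.3500·210) / 0.6350 = 233.90 / 0.6350 ≈ 368.3
  x_3 = (0.1150·160 + 0.3850·180 + 0.9000·210) / 0.6350 = 276.70 / 0.6350 ≈ 435.7

x_1 = 348.3, x_2 = 368.3, x_3 = 435.7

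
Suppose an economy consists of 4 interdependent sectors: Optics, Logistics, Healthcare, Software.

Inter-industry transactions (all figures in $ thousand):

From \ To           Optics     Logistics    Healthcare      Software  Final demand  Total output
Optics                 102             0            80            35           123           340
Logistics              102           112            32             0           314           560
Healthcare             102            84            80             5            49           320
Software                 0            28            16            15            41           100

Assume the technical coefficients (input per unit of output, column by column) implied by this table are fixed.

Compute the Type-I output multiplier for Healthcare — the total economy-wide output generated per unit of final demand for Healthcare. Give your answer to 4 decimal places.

Technical coefficients a_ij = z_ij / X_j:
  a_11 = 102/340 = 0.30, a_21 = 102/340 = 0.30, a_31 = 102/340 = 0.30, a_41 = 0/340 = 0.00
  a_12 = 0/560 = 0.00, a_22 = 112/560 = 0.20, a_32 = 84/560 = 0.15, a_42 = 28/560 = 0.05
  a_13 = 80/320 = 0.25, a_23 = 32/320 = 0.10, a_33 = 80/320 = 0.25, a_43 = 16/320 = 0.05
  a_14 = 35/100 = 0.35, a_24 = 0/100 = 0.00, a_34 = 5/100 = 0.05, a_44 = 15/100 = 0.15
I − A =
  [   0.70     0.00    -0.25    -0.35]
  [  -0.30     0.80    -0.10     0.00]
  [  -0.30    -0.15     0.75    -0.05]
  [   0.00    -0.05    -0.05     0.85]
Compute the cofactors C_ij = (−1)^(i+j)·(3×3 minor ij) of I−A; the adjugate is their transpose:
adj(I−A) = Cᵀ =
  [ 0.49500   0.04825   0.18575   0.21475]
  [ 0.21600   0.37550   0.12850   0.09650]
  [ 0.24300   0.09625   0.47075   0.12775]
  [ 0.02700   0.02775   0.03525   0.33825]
det(I−A) = Σ_j (I−A)_1j·C_1j = (0.70)(0.49500) + (0.00)(0.21600) + (-0.25)(0.24300) + (-0.35)(0.02700) = 0.2763
(I − A)⁻¹ = adj(I−A) / det(I−A) ≈
  [   1.79153     0.17463     0.67228     0.77723]
  [   0.78176     1.35903     0.46507     0.34926]
  [   0.87948     0.34835     1.70376     0.46236]
  [   0.09772     0.10043     0.12758     1.22421]
The output multiplier for sector j is the column-j sum of the Leontief inverse (I − A)⁻¹ = adj(I−A) / det(I−A).
Column 3 of adj(I−A): (0.18575, 0.12850, 0.47075, 0.03525); det(I−A) = 0.2763.
m_3 = (0.18575 + 0.12850 + 0.47075 + 0.03525) / 0.2763 = 0.82025 / 0.2763 ≈ 2.9687.

m_3 = 2.9687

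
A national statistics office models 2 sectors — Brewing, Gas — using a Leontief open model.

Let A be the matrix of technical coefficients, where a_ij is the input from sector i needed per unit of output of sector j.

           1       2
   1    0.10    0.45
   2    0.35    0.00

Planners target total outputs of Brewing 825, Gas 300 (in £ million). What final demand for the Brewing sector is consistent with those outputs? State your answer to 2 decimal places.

I − A =
  [   0.90    -0.45]
  [  -0.35     1.00]
d = (I − A) x:
  d_1 = (+0.90)·825 + (-0.45)·300 = 607.50
  d_2 = (-0.35)·825 + (+1.00)·300 = 11.25

d_1 = 607.50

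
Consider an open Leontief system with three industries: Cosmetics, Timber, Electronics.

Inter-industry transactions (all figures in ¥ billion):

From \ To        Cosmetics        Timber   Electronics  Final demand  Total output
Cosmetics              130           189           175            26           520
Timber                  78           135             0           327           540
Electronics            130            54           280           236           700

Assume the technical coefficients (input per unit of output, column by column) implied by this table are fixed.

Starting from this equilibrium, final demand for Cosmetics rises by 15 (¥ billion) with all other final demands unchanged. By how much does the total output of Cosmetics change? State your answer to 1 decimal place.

Δx_1 = 26.4

Technical coefficients a_ij = z_ij / X_j:
  a_11 = 130/520 = 0.25, a_21 = 78/520 = 0.15, a_31 = 130/520 = 0.25
  a_12 = 189/540 = 0.35, a_22 = 135/540 = 0.25, a_32 = 54/540 = 0.10
  a_13 = 175/700 = 0.25, a_23 = 0/700 = 0.00, a_33 = 280/700 = 0.40
I − A =
  [   0.75    -0.35    -0.25]
  [  -0.15     0.75     0.00]
  [  -0.25    -0.10     0.60]
Cofactors of I−A, C_ij = (−1)^(i+j)·(minor ij) (rows/columns in the sector order above):
  C_11 = (0.75)(0.60) − (0.00)(-0.10) = 0.4500
  C_12 = −[(-0.15)(0.60) − (0.00)(-0.25)] = 0.0900
  C_13 = (-0.15)(-0.10) − (0.75)(-0.25) = 0.2025
  C_21 = −[(-0.35)(0.60) − (-0.25)(-0.10)] = 0.2350
  C_22 = (0.75)(0.60) − (-0.25)(-0.25) = 0.3875
  C_23 = −[(0.75)(-0.10) − (-0.35)(-0.25)] = 0.1625
  C_31 = (-0.35)(0.00) − (-0.25)(0.75) = 0.1875
  C_32 = −[(0.75)(0.00) − (-0.25)(-0.15)] = 0.0375
  C_33 = (0.75)(0.75) − (-0.35)(-0.15) = 0.5100
det(I−A) = Σ_j (I−A)_1j·C_1j = (0.75)(0.4500) + (-0.35)(0.0900) + (-0.25)(0.2025) = 0.255375
adj(I−A) = Cᵀ =
  [ 0.4500   0.2350   0.1875]
  [ 0.0900   0.3875   0.0375]
  [ 0.2025   0.1625   0.5100]
(I − A)⁻¹ = adj(I−A) / det(I−A) ≈
  [   1.7621     0.9202     0.7342]
  [   0.3524     1.5174     0.1468]
  [   0.7930     0.6363     1.9971]
Δx = (I − A)⁻¹ Δd with Δd having +15 in the Cosmetics component and 0 elsewhere.
So Δx_1 = L_11 · (+15), where L_11 = adj(I−A)_11 / det(I−A) = 0.4500 / 0.255375.
Δx_1 = 0.4500 × (+15) / 0.255375 = 6.75 / 0.255375 ≈ 26.4.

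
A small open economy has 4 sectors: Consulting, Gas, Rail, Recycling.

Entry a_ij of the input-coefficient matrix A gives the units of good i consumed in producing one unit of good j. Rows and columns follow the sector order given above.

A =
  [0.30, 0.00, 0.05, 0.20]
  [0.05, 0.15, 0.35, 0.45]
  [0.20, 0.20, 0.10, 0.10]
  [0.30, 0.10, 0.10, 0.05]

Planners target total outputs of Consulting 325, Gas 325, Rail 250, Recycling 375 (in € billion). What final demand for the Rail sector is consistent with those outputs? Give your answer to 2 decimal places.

d_3 = 57.50

I − A =
  [   0.70     0.00    -0.05    -0.20]
  [  -0.05     0.85    -0.35    -0.45]
  [  -0.20    -0.20     0.90    -0.10]
  [  -0.30    -0.10    -0.10     0.95]
d = (I − A) x:
  d_1 = (+0.70)·325 + (+0.00)·325 + (-0.05)·250 + (-0.20)·375 = 140.00
  d_2 = (-0.05)·325 + (+0.85)·325 + (-0.35)·250 + (-0.45)·375 = 3.75
  d_3 = (-0.20)·325 + (-0.20)·325 + (+0.90)·250 + (-0.10)·375 = 57.50
  d_4 = (-0.30)·325 + (-0.10)·325 + (-0.10)·250 + (+0.95)·375 = 201.25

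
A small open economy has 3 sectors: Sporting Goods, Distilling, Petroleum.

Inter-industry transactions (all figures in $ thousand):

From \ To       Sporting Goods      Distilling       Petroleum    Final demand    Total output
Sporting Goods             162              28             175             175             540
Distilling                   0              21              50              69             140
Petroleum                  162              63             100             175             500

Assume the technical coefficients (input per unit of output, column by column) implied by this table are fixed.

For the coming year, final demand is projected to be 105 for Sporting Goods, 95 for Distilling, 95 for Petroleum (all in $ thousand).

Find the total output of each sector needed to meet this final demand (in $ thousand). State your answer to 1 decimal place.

x_1 = 363.6, x_2 = 151.8, x_3 = 340.5

Technical coefficients a_ij = z_ij / X_j:
  a_11 = 162/540 = 0.30, a_21 = 0/540 = 0.00, a_31 = 162/540 = 0.30
  a_12 = 28/140 = 0.20, a_22 = 21/140 = 0.15, a_32 = 63/140 = 0.45
  a_13 = 175/500 = 0.35, a_23 = 50/500 = 0.10, a_33 = 100/500 = 0.20
I − A =
  [   0.70    -0.20    -0.35]
  [   0.00     0.85    -0.10]
  [  -0.30    -0.45     0.80]
Cofactors of I−A, C_ij = (−1)^(i+j)·(minor ij) (rows/columns in the sector order above):
  C_11 = (0.85)(0.80) − (-0.10)(-0.45) = 0.6350
  C_12 = −[(0.00)(0.80) − (-0.10)(-0.30)] = 0.0300
  C_13 = (0.00)(-0.45) − (0.85)(-0.30) = 0.2550
  C_21 = −[(-0.20)(0.80) − (-0.35)(-0.45)] = 0.3175
  C_22 = (0.70)(0.80) − (-0.35)(-0.30) = 0.4550
  C_23 = −[(0.70)(-0.45) − (-0.20)(-0.30)] = 0.3750
  C_31 = (-0.20)(-0.10) − (-0.35)(0.85) = 0.3175
  C_32 = −[(0.70)(-0.10) − (-0.35)(0.00)] = 0.0700
  C_33 = (0.70)(0.85) − (-0.20)(0.00) = 0.5950
det(I−A) = Σ_j (I−A)_1j·C_1j = (0.70)(0.6350) + (-0.20)(0.0300) + (-0.35)(0.2550) = 0.34925
adj(I−A) = Cᵀ =
  [ 0.6350   0.3175   0.3175]
  [ 0.0300   0.4550   0.0700]
  [ 0.2550   0.3750   0.5950]
(I − A)⁻¹ = adj(I−A) / det(I−A) ≈
  [   1.8182     0.9091     0.9091]
  [   0.0859     1.3028     0.2004]
  [   0.7301     1.0737     1.7037]
x = (I − A)⁻¹ d = adj(I−A)·d / det(I−A), with det(I−A) = 0.34925:
  x_1 = (0.6350·105 + 0.3175·95 + 0.3175·95) / 0.34925 = 127.00 / 0.34925 ≈ 363.6
  x_2 = (0.0300·105 + 0.4550·95 + 0.0700·95) / 0.34925 = 53.025 / 0.34925 ≈ 151.8
  x_3 = (0.2550·105 + 0.3750·95 + 0.5950·95) / 0.34925 = 118.925 / 0.34925 ≈ 340.5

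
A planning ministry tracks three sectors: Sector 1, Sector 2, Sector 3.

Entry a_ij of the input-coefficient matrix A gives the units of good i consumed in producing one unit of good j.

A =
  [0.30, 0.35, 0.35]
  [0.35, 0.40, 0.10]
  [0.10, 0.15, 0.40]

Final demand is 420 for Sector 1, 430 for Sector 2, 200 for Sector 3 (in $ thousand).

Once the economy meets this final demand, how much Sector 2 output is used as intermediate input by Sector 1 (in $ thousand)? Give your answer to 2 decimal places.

I − A =
  [   0.70    -0.35    -0.35]
  [  -0.35     0.60    -0.10]
  [  -0.10    -0.15     0.60]
Cofactors of I−A, C_ij = (−1)^(i+j)·(minor ij) (rows/columns in the sector order above):
  C_11 = (0.60)(0.60) − (-0.10)(-0.15) = 0.3450
  C_12 = −[(-0.35)(0.60) − (-0.10)(-0.10)] = 0.2200
  C_13 = (-0.35)(-0.15) − (0.60)(-0.10) = 0.1125
  C_21 = −[(-0.35)(0.60) − (-0.35)(-0.15)] = 0.2625
  C_22 = (0.70)(0.60) − (-0.35)(-0.10) = 0.3850
  C_23 = −[(0.70)(-0.15) − (-0.35)(-0.10)] = 0.1400
  C_31 = (-0.35)(-0.10) − (-0.35)(0.60) = 0.2450
  C_32 = −[(0.70)(-0.10) − (-0.35)(-0.35)] = 0.1925
  C_33 = (0.70)(0.60) − (-0.35)(-0.35) = 0.2975
det(I−A) = Σ_j (I−A)_1j·C_1j = (0.70)(0.3450) + (-0.35)(0.2200) + (-0.35)(0.1125) = 0.125125
adj(I−A) = Cᵀ =
  [ 0.3450   0.2625   0.2450]
  [ 0.2200   0.3850   0.1925]
  [ 0.1125   0.1400   0.2975]
(I − A)⁻¹ = adj(I−A) / det(I−A) ≈
  [   2.7572     2.0979     1.9580]
  [   1.7582     3.0769     1.5385]
  [   0.8991     1.1189     2.3776]
First solve x = (I − A)⁻¹ d = adj(I−A)·d / det(I−A); in particular x_1 = (0.3450·420 + 0.2625·430 + 0.2450·200) / 0.125125 = 306.775 / 0.125125 ≈ 2451.7483.
Intermediate flow from 2 to 1: z_21 = a_21 · x_1 = 0.35 × 306.775 / 0.125125 = 107.37125 / 0.125125 ≈ 858.11.

z_21 = 858.11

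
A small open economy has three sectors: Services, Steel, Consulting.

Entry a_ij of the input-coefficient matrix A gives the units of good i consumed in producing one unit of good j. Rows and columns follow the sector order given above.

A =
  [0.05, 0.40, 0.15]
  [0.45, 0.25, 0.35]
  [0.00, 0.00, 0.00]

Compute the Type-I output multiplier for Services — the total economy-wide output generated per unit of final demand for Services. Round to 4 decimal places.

m_1 = 2.2535

I − A =
  [   0.95    -0.40    -0.15]
  [  -0.45     0.75    -0.35]
  [   0.00     0.00     1.00]
Cofactors of I−A, C_ij = (−1)^(i+j)·(minor ij) (rows/columns in the sector order above):
  C_11 = (0.75)(1.00) − (-0.35)(0.00) = 0.7500
  C_12 = −[(-0.45)(1.00) − (-0.35)(0.00)] = 0.4500
  C_13 = (-0.45)(0.00) − (0.75)(0.00) = 0.0000
  C_21 = −[(-0.40)(1.00) − (-0.15)(0.00)] = 0.4000
  C_22 = (0.95)(1.00) − (-0.15)(0.00) = 0.9500
  C_23 = −[(0.95)(0.00) − (-0.40)(0.00)] = 0.0000
  C_31 = (-0.40)(-0.35) − (-0.15)(0.75) = 0.2525
  C_32 = −[(0.95)(-0.35) − (-0.15)(-0.45)] = 0.4000
  C_33 = (0.95)(0.75) − (-0.40)(-0.45) = 0.5325
det(I−A) = Σ_j (I−A)_1j·C_1j = (0.95)(0.7500) + (-0.40)(0.4500) + (-0.15)(0.0000) = 0.5325
adj(I−A) = Cᵀ =
  [ 0.7500   0.4000   0.2525]
  [ 0.4500   0.9500   0.4000]
  [ 0.0000   0.0000   0.5325]
(I − A)⁻¹ = adj(I−A) / det(I−A) ≈
  [   1.40845     0.75117     0.47418]
  [   0.84507     1.78404     0.75117]
  [   0.00000     0.00000     1.00000]
The output multiplier for sector j is the column-j sum of the Leontief inverse (I − A)⁻¹ = adj(I−A) / det(I−A).
Column 1 of adj(I−A): (0.7500, 0.4500, 0.0000); det(I−A) = 0.5325.
m_1 = (0.7500 + 0.4500 + 0.0000) / 0.5325 = 1.20 / 0.5325 ≈ 2.2535.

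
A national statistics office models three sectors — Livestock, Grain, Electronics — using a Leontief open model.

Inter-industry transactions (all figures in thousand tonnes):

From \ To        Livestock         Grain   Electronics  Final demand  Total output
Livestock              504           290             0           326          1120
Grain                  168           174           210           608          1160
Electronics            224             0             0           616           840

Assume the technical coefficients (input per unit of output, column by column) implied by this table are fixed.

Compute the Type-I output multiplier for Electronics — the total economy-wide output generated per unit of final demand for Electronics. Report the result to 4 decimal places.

Technical coefficients a_ij = z_ij / X_j:
  a_11 = 504/1120 = 0.45, a_21 = 168/1120 = 0.15, a_31 = 224/1120 = 0.20
  a_12 = 290/1160 = 0.25, a_22 = 174/1160 = 0.15, a_32 = 0/1160 = 0.00
  a_13 = 0/840 = 0.00, a_23 = 210/840 = 0.25, a_33 = 0/840 = 0.00
I − A =
  [   0.55    -0.25     0.00]
  [  -0.15     0.85    -0.25]
  [  -0.20     0.00     1.00]
Cofactors of I−A, C_ij = (−1)^(i+j)·(minor ij) (rows/columns in the sector order above):
  C_11 = (0.85)(1.00) − (-0.25)(0.00) = 0.8500
  C_12 = −[(-0.15)(1.00) − (-0.25)(-0.20)] = 0.2000
  C_13 = (-0.15)(0.00) − (0.85)(-0.20) = 0.1700
  C_21 = −[(-0.25)(1.00) − (0.00)(0.00)] = 0.2500
  C_22 = (0.55)(1.00) − (0.00)(-0.20) = 0.5500
  C_23 = −[(0.55)(0.00) − (-0.25)(-0.20)] = 0.0500
  C_31 = (-0.25)(-0.25) − (0.00)(0.85) = 0.0625
  C_32 = −[(0.55)(-0.25) − (0.00)(-0.15)] = 0.1375
  C_33 = (0.55)(0.85) − (-0.25)(-0.15) = 0.4300
det(I−A) = Σ_j (I−A)_1j·C_1j = (0.55)(0.8500) + (-0.25)(0.2000) + (0.00)(0.1700) = 0.4175
adj(I−A) = Cᵀ =
  [ 0.8500   0.2500   0.0625]
  [ 0.2000   0.5500   0.1375]
  [ 0.1700   0.0500   0.4300]
(I − A)⁻¹ = adj(I−A) / det(I−A) ≈
  [   2.03593     0.59880     0.14970]
  [   0.47904     1.31737     0.32934]
  [   0.40719     0.11976     1.02994]
The output multiplier for sector j is the column-j sum of the Leontief inverse (I − A)⁻¹ = adj(I−A) / det(I−A).
Column 3 of adj(I−A): (0.0625, 0.1375, 0.4300); det(I−A) = 0.4175.
m_3 = (0.0625 + 0.1375 + 0.4300) / 0.4175 = 0.63 / 0.4175 ≈ 1.5090.

m_3 = 1.5090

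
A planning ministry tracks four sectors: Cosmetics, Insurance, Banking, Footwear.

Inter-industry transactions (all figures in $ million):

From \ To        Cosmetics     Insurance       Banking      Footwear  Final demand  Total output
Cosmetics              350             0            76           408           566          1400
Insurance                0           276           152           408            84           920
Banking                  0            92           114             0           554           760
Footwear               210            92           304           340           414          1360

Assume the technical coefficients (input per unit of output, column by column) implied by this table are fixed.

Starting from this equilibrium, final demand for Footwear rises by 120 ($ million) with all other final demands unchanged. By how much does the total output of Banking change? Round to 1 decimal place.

Technical coefficients a_ij = z_ij / X_j:
  a_CC = 350/1400 = 0.25, a_IC = 0/1400 = 0.00, a_BC = 0/1400 = 0.00, a_FC = 210/1400 = 0.15
  a_CI = 0/920 = 0.00, a_II = 276/920 = 0.30, a_BI = 92/920 = 0.10, a_FI = 92/920 = 0.10
  a_CB = 76/760 = 0.10, a_IB = 152/760 = 0.20, a_BB = 114/760 = 0.15, a_FB = 304/760 = 0.40
  a_CF = 408/1360 = 0.30, a_IF = 408/1360 = 0.30, a_BF = 0/1360 = 0.00, a_FF = 340/1360 = 0.25
I − A =
  [   0.75     0.00    -0.10    -0.30]
  [   0.00     0.70    -0.20    -0.30]
  [   0.00    -0.10     0.85     0.00]
  [  -0.15    -0.10    -0.40     0.75]
Compute the cofactors C_ij = (−1)^(i+j)·(3×3 minor ij) of I−A; the adjugate is their transpose:
adj(I−A) = Cᵀ =
  [ 0.393750   0.045000   0.139500   0.175500]
  [ 0.038250   0.439875   0.198000   0.191250]
  [ 0.004500   0.051750   0.339750   0.022500]
  [ 0.086250   0.095250   0.235500   0.431250]
det(I−A) = Σ_j (I−A)_1j·C_1j = (0.75)(0.393750) + (0.00)(0.038250) + (-0.10)(0.004500) + (-0.30)(0.086250) = 0.2689875
(I − A)⁻¹ = adj(I−A) / det(I−A) ≈
  [   1.4638     0.1673     0.5186     0.6524]
  [   0.1422     1.6353     0.7361     0.7110]
  [   0.0167     0.1924     1.2631     0.0836]
  [   0.3206     0.3541     0.8755     1.6032]
Δx = (I − A)⁻¹ Δd with Δd having +120 in the Footwear component and 0 elsewhere.
So Δx_B = L_BF · (+120), where L_BF = adj(I−A)_BF / det(I−A) = 0.022500 / 0.2689875.
Δx_B = 0.022500 × (+120) / 0.2689875 = 2.70 / 0.2689875 ≈ 10.0.

Δx_B = 10.0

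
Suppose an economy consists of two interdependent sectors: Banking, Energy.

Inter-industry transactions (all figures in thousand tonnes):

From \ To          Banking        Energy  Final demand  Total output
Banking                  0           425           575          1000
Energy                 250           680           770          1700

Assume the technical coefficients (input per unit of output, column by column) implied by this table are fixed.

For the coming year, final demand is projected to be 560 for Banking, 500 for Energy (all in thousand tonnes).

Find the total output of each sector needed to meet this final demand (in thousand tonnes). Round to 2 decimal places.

x_B = 857.67, x_E = 1190.70

Technical coefficients a_ij = z_ij / X_j:
  a_BB = 0/1000 = 0.00, a_EB = 250/1000 = 0.25
  a_BE = 425/1700 = 0.25, a_EE = 680/1700 = 0.40
I − A =
  [   1.00    -0.25]
  [  -0.25     0.60]
det(I−A) = (1.00)(0.60) − (-0.25)(-0.25) = 0.5375
adj(I−A) = [[0.60, 0.25], [0.25, 1.00]]
(I − A)⁻¹ = adj(I−A) / det(I−A) ≈
  [   1.1163     0.4651]
  [   0.4651     1.8605]
x = (I − A)⁻¹ d = adj(I−A)·d / det(I−A), with det(I−A) = 0.5375:
  x_B = (0.60·560 + 0.25·500) / 0.5375 = 461.00 / 0.5375 ≈ 857.67
  x_E = (0.25·560 + 1.00·500) / 0.5375 = 640.00 / 0.5375 ≈ 1190.70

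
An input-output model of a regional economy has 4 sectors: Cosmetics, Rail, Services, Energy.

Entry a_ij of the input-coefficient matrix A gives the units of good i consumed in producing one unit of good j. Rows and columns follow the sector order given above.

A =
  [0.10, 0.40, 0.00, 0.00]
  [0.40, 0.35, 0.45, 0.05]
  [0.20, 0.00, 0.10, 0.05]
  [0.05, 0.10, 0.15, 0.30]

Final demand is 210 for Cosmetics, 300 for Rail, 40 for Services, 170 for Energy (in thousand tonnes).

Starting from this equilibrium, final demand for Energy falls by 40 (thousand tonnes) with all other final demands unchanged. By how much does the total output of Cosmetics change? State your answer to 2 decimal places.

Δx_1 = -4.67

I − A =
  [   0.90    -0.40     0.00     0.00]
  [  -0.40     0.65    -0.45    -0.05]
  [  -0.20     0.00     0.90    -0.05]
  [  -0.05    -0.10    -0.15     0.70]
Compute the cofactors C_ij = (−1)^(i+j)·(3×3 minor ij) of I−A; the adjugate is their transpose:
adj(I−A) = Cᵀ =
  [ 0.397875   0.249000   0.129000   0.027000]
  [ 0.316875   0.560250   0.290250   0.060750]
  [ 0.093625   0.061500   0.292000   0.025250]
  [ 0.093750   0.111000   0.113250   0.346500]
det(I−A) = Σ_j (I−A)_1j·C_1j = (0.90)(0.397875) + (-0.40)(0.316875) + (0.00)(0.093625) + (0.00)(0.093750) = 0.2313375
(I − A)⁻¹ = adj(I−A) / det(I−A) ≈
  [   1.7199     1.0763     0.5576     0.1167]
  [   1.3698     2.4218     1.2547     0.2626]
  [   0.4047     0.2658     1.2622     0.1091]
  [   0.4053     0.4798     0.4895     1.4978]
Δx = (I − A)⁻¹ Δd with Δd having -40 in the Energy component and 0 elsewhere.
So Δx_1 = L_14 · (-40), where L_14 = adj(I−A)_14 / det(I−A) = 0.027000 / 0.2313375.
Δx_1 = 0.027000 × (-40) / 0.2313375 = -1.08 / 0.2313375 ≈ -4.67.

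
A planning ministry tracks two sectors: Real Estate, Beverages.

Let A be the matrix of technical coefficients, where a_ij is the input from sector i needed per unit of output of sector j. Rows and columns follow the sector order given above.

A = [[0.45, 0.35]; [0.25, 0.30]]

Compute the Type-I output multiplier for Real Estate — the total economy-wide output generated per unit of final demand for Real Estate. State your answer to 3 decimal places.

m_R = 3.193

I − A =
  [   0.55    -0.35]
  [  -0.25     0.70]
det(I−A) = (0.55)(0.70) − (-0.35)(-0.25) = 0.2975
adj(I−A) = [[0.70, 0.35], [0.25, 0.55]]
(I − A)⁻¹ = adj(I−A) / det(I−A) ≈
  [   2.3529     1.1765]
  [   0.8403     1.8487]
The output multiplier for sector j is the column-j sum of the Leontief inverse (I − A)⁻¹ = adj(I−A) / det(I−A).
Column R of adj(I−A): (0.70, 0.25); det(I−A) = 0.2975.
m_R = (0.70 + 0.25) / 0.2975 = 0.95 / 0.2975 ≈ 3.193.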